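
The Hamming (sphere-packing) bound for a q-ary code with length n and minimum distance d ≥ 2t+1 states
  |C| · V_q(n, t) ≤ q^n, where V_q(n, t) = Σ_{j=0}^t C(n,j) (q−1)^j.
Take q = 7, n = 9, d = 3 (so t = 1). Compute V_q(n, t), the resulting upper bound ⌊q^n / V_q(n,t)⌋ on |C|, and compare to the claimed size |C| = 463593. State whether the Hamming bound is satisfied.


V_q(n, t) = 55, q^n = 40353607, Hamming bound = 733701, |C| = 463593 ≤ bound (satisfied).

Step 1: Compute V_q(n, t) = Σ_{j=0}^1 C(n, j) (q−1)^j.
  j = 0: C(9,0)·(6)^0 = 1·1 = 1.
  j = 1: C(9,1)·(6)^1 = 9·6 = 54.
  V_q(n, t) = 1 + 54 = 55.
Step 2: q^n = 7^9 = 40353607.
Step 3: Hamming bound ⌊q^n / V_q(n,t)⌋ = ⌊40353607/55⌋ = 733701.
Step 4: Compare |C| = 463593 to 733701: satisfied.
The claimed |C| lies below the Hamming bound.


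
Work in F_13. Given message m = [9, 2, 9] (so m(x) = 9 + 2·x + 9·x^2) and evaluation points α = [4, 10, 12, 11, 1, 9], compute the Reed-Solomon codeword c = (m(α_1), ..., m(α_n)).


c = [5, 6, 3, 2, 7, 2]

Message polynomial: m(x) = 9 + 2·x + 9·x^2 (mod 13).
For each evaluation point α_i, compute m(α_i) mod 13:
  α_1 = 4: Horner steps 9 → 12 → 5, so m(4) = 5.
  α_2 = 10: Horner steps 9 → 1 → 6, so m(10) = 6.
  α_3 = 12: Horner steps 9 → 6 → 3, so m(12) = 3.
  α_4 = 11: Horner steps 9 → 10 → 2, so m(11) = 2.
  α_5 = 1: Horner steps 9 → 11 → 7, so m(1) = 7.
  α_6 = 9: Horner steps 9 → 5 → 2, so m(9) = 2.
Codeword c = [5, 6, 3, 2, 7, 2] ∈ F_13^6.


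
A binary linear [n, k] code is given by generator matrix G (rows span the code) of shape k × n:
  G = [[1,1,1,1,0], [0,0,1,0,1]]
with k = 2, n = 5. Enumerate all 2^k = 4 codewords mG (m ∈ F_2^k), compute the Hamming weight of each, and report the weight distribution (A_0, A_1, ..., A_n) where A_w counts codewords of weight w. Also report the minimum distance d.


Weight distribution: A_0 = 1, A_2 = 1, A_4 = 2. Minimum distance d = 2.

Enumerate all 2^2 = 4 messages m ∈ F_2^2.
For each, compute codeword c = mG in F_2^5, then tally its weight.
  m = 00 → c = 00000, weight = 0.
  m = 10 → c = 11110, weight = 4.
  m = 01 → c = 00101, weight = 2.
  m = 11 → c = 11011, weight = 4.
Tally weights:
  weight 0: 1 codewords.
  weight 2: 1 codewords.
  weight 4: 2 codewords.
Minimum distance d = smallest w > 0 with A_w > 0 = 2.
Sanity: Σ A_w = 4 = 2^2 = 4 ✓.


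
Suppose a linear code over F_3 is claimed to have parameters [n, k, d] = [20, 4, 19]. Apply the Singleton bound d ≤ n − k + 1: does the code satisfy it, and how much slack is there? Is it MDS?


Singleton RHS = n − k + 1 = 17, slack = -2, bound violated (no such code; not MDS).

Singleton bound: d ≤ n − k + 1.
Here n = 20, k = 4, so n − k + 1 = 17.
Given d = 19, check d ≤ 17: NO.
Slack = (n − k + 1) − d = -2.
The slack is negative: d = 19 exceeds n − k + 1 = 17 by 2, so the Singleton bound is violated and no linear [20, 4, 19]_3 code can exist. In particular it is not MDS (MDS requires d = n − k + 1 exactly).
Description: the claimed parameters are [20, 4, 19]_3; such a code would be impossible (violates the Singleton bound).


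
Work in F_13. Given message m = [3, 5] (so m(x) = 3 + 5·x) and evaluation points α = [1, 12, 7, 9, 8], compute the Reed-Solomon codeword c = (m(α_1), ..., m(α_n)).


c = [8, 11, 12, 9, 4]

Message polynomial: m(x) = 3 + 5·x (mod 13).
For each evaluation point α_i, compute m(α_i) mod 13:
  α_1 = 1: Horner steps 5 → 8, so m(1) = 8.
  α_2 = 12: Horner steps 5 → 11, so m(12) = 11.
  α_3 = 7: Horner steps 5 → 12, so m(7) = 12.
  α_4 = 9: Horner steps 5 → 9, so m(9) = 9.
  α_5 = 8: Horner steps 5 → 4, so m(8) = 4.
Codeword c = [8, 11, 12, 9, 4] ∈ F_13^5.


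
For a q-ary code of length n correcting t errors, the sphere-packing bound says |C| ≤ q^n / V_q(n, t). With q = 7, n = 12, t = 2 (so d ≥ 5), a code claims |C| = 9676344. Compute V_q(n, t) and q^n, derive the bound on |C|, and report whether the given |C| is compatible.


V_q(n, t) = 2449, q^n = 13841287201, Hamming bound = 5651811, |C| = 9676344 > bound (violated).

Step 1: Compute V_q(n, t) = Σ_{j=0}^2 C(n, j) (q−1)^j.
  j = 0: C(12,0)·(6)^0 = 1·1 = 1.
  j = 1: C(12,1)·(6)^1 = 12·6 = 72.
  j = 2: C(12,2)·(6)^2 = 66·36 = 2376.
  V_q(n, t) = 1 + 72 + 2376 = 2449.
Step 2: q^n = 7^12 = 13841287201.
Step 3: Hamming bound ⌊q^n / V_q(n,t)⌋ = ⌊13841287201/2449⌋ = 5651811.
Step 4: Compare |C| = 9676344 to 5651811: violated.
The claimed |C| lies above the Hamming bound, so no 7-ary code of length 12 with d ≥ 5 can have 9676344 codewords.


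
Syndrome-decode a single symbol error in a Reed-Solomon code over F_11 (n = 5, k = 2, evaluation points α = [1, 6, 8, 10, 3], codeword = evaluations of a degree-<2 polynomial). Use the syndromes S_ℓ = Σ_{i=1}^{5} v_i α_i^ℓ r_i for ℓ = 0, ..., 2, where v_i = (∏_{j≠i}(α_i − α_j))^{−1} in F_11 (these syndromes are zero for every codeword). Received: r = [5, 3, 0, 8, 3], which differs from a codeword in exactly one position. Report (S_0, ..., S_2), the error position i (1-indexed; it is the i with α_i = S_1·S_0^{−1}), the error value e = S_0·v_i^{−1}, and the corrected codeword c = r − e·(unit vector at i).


S = (10, 8, 2), error at position 5, error magnitude e = 1, c = [5, 3, 0, 8, 2].

Step 1: column multipliers v_i = (∏_{j≠i}(α_i − α_j))^{−1} mod 11.
  i = 1 (α = 1): (1−6)(1−8)(1−10)(1−3) = (−5)·(−7)·(−9)·(−2) = 630 ≡ 3, so v_1 = 3^{−1} = 4 (mod 11).
  i = 2 (α = 6): (6−1)(6−8)(6−10)(6−3) = 5·(−2)·(−4)·3 = 120 ≡ 10, so v_2 = 10^{−1} = 10 (mod 11).
  i = 3 (α = 8): (8−1)(8−6)(8−10)(8−3) = 7·2·(−2)·5 = −140 ≡ 3, so v_3 = 3^{−1} = 4 (mod 11).
  i = 4 (α = 10): (10−1)(10−6)(10−8)(10−3) = 9·4·2·7 = 504 ≡ 9, so v_4 = 9^{−1} = 5 (mod 11).
  i = 5 (α = 3): (3−1)(3−6)(3−8)(3−10) = 2·(−3)·(−5)·(−7) = −210 ≡ 10, so v_5 = 10^{−1} = 10 (mod 11).
  v = [4, 10, 4, 5, 10].
Step 2: syndromes of r = [5, 3, 0, 8, 3] (all sums mod 11).
  S_0 = Σ v_i r_i = 4·5 + 10·3 + 4·0 + 5·8 + 10·3 = 120 ≡ 10.
  S_1 = Σ v_i α_i r_i = 4·1·5 + 10·6·3 + 4·8·0 + 5·10·8 + 10·3·3 = 690 ≡ 8.
  α_i^2 mod 11 = [1, 3, 9, 1, 9].
  S_2 = Σ v_i α_i^2 r_i = 4·1·5 + 10·3·3 + 4·9·0 + 5·1·8 + 10·9·3 = 420 ≡ 2.
  S = (10, 8, 2) ≠ 0, so r is not a codeword (an error is present).
Step 3: locate the error. For a single error e at position i, S_ℓ = v_i·e·α_i^ℓ, so α_err = S_1/S_0.
  S_0^{−1} = 10^{−1} = 10 (mod 11), so α_err = 8·10 = 80 ≡ 3 = α_5. Error position i = 5.
  Consistency check: S_2/S_1 = 2·7 = 14 ≡ 3 = α_err ✓ (single-error assumption holds).
Step 4: error magnitude e = S_0/v_5 = S_0·∏_{j≠5}(α_5 − α_j) = 10·10 = 100 ≡ 1 (mod 11).
Step 5: correct position 5: c_5 = r_5 − e = 3 − 1 ≡ 2 (mod 11). Hence c = [5, 3, 0, 8, 2].
  Check: interpolating c through the α_i gives m(x) = 1 + 4·x (degree < 2) with m(α_i) = c_i for every i, so c is indeed a codeword.


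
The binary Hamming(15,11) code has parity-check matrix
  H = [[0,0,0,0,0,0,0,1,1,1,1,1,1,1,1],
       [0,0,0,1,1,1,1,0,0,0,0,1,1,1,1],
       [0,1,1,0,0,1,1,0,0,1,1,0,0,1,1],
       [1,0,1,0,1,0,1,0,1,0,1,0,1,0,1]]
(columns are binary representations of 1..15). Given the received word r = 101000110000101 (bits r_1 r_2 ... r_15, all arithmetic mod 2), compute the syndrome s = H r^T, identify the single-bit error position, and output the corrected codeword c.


s = (1, 1, 1, 1)^T, error position = 15, corrected codeword c = 101000110000100

Compute s = H r^T mod 2 one row at a time:
  s_1 = 1 + 0 + 0 + 0 + 0 + 1 + 0 + 1 = 3 ≡ 1 (mod 2).
  s_2 = 0 + 0 + 0 + 1 + 0 + 1 + 0 + 1 = 3 ≡ 1 (mod 2).
  s_3 = 0 + 1 + 0 + 1 + 0 + 0 + 0 + 1 = 3 ≡ 1 (mod 2).
  s_4 = 1 + 1 + 0 + 1 + 0 + 0 + 1 + 1 = 5 ≡ 1 (mod 2).
s = (1, 1, 1, 1)^T — this equals column 15 of H (binary 1111), so error is at position 15.
Correct: flip bit 15 of r = 101000110000101 to get c = 101000110000100.


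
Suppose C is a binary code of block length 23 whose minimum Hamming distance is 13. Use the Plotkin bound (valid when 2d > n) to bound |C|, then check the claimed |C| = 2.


Plotkin bound M ≤ 8; given |C| = 2 ≤ bound (satisfied).

Check applicability: 2d = 26, n = 23.
2d − n = 3 > 0, so Plotkin applies.
Compute d/(2d−n) = 13/3 ≈ 4.3333.
⌊d/(2d−n)⌋ = 4.
Plotkin bound: M ≤ 2·4 = 8.
Given |C| = 2, check: satisfied.
This |C| is below the Plotkin bound.


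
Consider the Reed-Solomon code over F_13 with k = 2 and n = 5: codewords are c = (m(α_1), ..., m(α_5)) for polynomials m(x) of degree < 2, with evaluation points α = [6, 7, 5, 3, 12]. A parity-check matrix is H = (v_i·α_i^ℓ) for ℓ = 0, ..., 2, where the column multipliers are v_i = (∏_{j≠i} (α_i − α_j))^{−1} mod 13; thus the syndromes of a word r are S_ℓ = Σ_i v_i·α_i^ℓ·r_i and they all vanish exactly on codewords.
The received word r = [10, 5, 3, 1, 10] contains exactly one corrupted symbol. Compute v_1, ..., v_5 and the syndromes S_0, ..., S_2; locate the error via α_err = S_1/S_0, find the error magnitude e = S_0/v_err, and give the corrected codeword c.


S = (9, 2, 12), error at position 1, error magnitude e = 6, c = [4, 5, 3, 1, 10].

Step 1: column multipliers v_i = (∏_{j≠i}(α_i − α_j))^{−1} mod 13.
  i = 1 (α = 6): (6−7)(6−5)(6−3)(6−12) = (−1)·1·3·(−6) = 18 ≡ 5, so v_1 = 5^{−1} = 8 (mod 13).
  i = 2 (α = 7): (7−6)(7−5)(7−3)(7−12) = 1·2·4·(−5) = −40 ≡ 12, so v_2 = 12^{−1} = 12 (mod 13).
  i = 3 (α = 5): (5−6)(5−7)(5−3)(5−12) = (−1)·(−2)·2·(−7) = −28 ≡ 11, so v_3 = 11^{−1} = 6 (mod 13).
  i = 4 (α = 3): (3−6)(3−7)(3−5)(3−12) = (−3)·(−4)·(−2)·(−9) = 216 ≡ 8, so v_4 = 8^{−1} = 5 (mod 13).
  i = 5 (α = 12): (12−6)(12−7)(12−5)(12−3) = 6·5·7·9 = 1890 ≡ 5, so v_5 = 5^{−1} = 8 (mod 13).
  v = [8, 12, 6, 5, 8].
Step 2: syndromes of r = [10, 5, 3, 1, 10] (all sums mod 13).
  S_0 = Σ v_i r_i = 8·10 + 12·5 + 6·3 + 5·1 + 8·10 = 243 ≡ 9.
  S_1 = Σ v_i α_i r_i = 8·6·10 + 12·7·5 + 6·5·3 + 5·3·1 + 8·12·10 = 1965 ≡ 2.
  α_i^2 mod 13 = [10, 10, 12, 9, 1].
  S_2 = Σ v_i α_i^2 r_i = 8·10·10 + 12·10·5 + 6·12·3 + 5·9·1 + 8·1·10 = 1741 ≡ 12.
  S = (9, 2, 12) ≠ 0, so r is not a codeword (an error is present).
Step 3: locate the error. For a single error e at position i, S_ℓ = v_i·e·α_i^ℓ, so α_err = S_1/S_0.
  S_0^{−1} = 9^{−1} = 3 (mod 13), so α_err = 2·3 = 6 ≡ 6 = α_1. Error position i = 1.
  Consistency check: S_2/S_1 = 12·7 = 84 ≡ 6 = α_err ✓ (single-error assumption holds).
Step 4: error magnitude e = S_0/v_1 = S_0·∏_{j≠1}(α_1 − α_j) = 9·5 = 45 ≡ 6 (mod 13).
Step 5: correct position 1: c_1 = r_1 − e = 10 − 6 ≡ 4 (mod 13). Hence c = [4, 5, 3, 1, 10].
  Check: interpolating c through the α_i gives m(x) = 11 + 1·x (degree < 2) with m(α_i) = c_i for every i, so c is indeed a codeword.


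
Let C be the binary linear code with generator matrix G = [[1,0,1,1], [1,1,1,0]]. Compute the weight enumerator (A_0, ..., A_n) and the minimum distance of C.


Weight distribution: A_0 = 1, A_2 = 1, A_3 = 2. Minimum distance d = 2.

Enumerate all 2^2 = 4 messages m ∈ F_2^2.
For each, compute codeword c = mG in F_2^4, then tally its weight.
  m = 00 → c = 0000, weight = 0.
  m = 10 → c = 1011, weight = 3.
  m = 01 → c = 1110, weight = 3.
  m = 11 → c = 0101, weight = 2.
Tally weights:
  weight 0: 1 codewords.
  weight 2: 1 codewords.
  weight 3: 2 codewords.
Minimum distance d = smallest w > 0 with A_w > 0 = 2.
Sanity: Σ A_w = 4 = 2^2 = 4 ✓.


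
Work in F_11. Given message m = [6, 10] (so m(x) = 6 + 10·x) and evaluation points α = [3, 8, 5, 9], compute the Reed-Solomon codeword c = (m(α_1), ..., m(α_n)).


c = [3, 9, 1, 8]

Message polynomial: m(x) = 6 + 10·x (mod 11).
For each evaluation point α_i, compute m(α_i) mod 11:
  α_1 = 3: Horner steps 10 → 3, so m(3) = 3.
  α_2 = 8: Horner steps 10 → 9, so m(8) = 9.
  α_3 = 5: Horner steps 10 → 1, so m(5) = 1.
  α_4 = 9: Horner steps 10 → 8, so m(9) = 8.
Codeword c = [3, 9, 1, 8] ∈ F_11^4.


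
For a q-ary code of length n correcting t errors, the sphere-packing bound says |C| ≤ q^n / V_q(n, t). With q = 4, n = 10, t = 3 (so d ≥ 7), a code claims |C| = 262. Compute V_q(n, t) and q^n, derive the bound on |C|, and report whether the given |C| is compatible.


V_q(n, t) = 3676, q^n = 1048576, Hamming bound = 285, |C| = 262 ≤ bound (satisfied).

Step 1: Compute V_q(n, t) = Σ_{j=0}^3 C(n, j) (q−1)^j.
  j = 0: C(10,0)·(3)^0 = 1·1 = 1.
  j = 1: C(10,1)·(3)^1 = 10·3 = 30.
  j = 2: C(10,2)·(3)^2 = 45·9 = 405.
  j = 3: C(10,3)·(3)^3 = 120·27 = 3240.
  V_q(n, t) = 1 + 30 + 405 + 3240 = 3676.
Step 2: q^n = 4^10 = 1048576.
Step 3: Hamming bound ⌊q^n / V_q(n,t)⌋ = ⌊1048576/3676⌋ = 285.
Step 4: Compare |C| = 262 to 285: satisfied.
The claimed |C| lies below the Hamming bound.


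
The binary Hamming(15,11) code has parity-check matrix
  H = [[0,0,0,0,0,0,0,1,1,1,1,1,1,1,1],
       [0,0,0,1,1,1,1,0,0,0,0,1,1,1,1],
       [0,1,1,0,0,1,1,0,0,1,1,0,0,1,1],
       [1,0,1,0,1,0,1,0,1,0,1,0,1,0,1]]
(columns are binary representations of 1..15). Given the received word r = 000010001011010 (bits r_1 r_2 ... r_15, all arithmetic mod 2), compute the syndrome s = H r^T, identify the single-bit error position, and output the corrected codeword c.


s = (0, 1, 0, 1)^T, error position = 5, corrected codeword c = 000000001011010

Compute s = H r^T mod 2 one row at a time:
  s_1 = 0 + 1 + 0 + 1 + 1 + 0 + 1 + 0 = 4 ≡ 0 (mod 2).
  s_2 = 0 + 1 + 0 + 0 + 1 + 0 + 1 + 0 = 3 ≡ 1 (mod 2).
  s_3 = 0 + 0 + 0 + 0 + 0 + 1 + 1 + 0 = 2 ≡ 0 (mod 2).
  s_4 = 0 + 0 + 1 + 0 + 1 + 1 + 0 + 0 = 3 ≡ 1 (mod 2).
s = (0, 1, 0, 1)^T — this equals column 5 of H (binary 0101), so error is at position 5.
Correct: flip bit 5 of r = 000010001011010 to get c = 000000001011010.


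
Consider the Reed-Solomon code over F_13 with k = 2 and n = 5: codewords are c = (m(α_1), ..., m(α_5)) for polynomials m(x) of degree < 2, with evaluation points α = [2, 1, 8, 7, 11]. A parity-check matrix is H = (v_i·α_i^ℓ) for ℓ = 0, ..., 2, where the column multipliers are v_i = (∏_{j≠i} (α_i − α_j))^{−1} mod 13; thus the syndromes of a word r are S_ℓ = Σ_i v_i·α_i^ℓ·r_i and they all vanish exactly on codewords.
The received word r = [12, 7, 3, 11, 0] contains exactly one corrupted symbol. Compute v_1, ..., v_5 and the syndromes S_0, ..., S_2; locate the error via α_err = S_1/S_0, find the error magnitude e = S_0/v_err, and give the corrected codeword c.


S = (8, 10, 6), error at position 5, error magnitude e = 8, c = [12, 7, 3, 11, 5].

Step 1: column multipliers v_i = (∏_{j≠i}(α_i − α_j))^{−1} mod 13.
  i = 1 (α = 2): (2−1)(2−8)(2−7)(2−11) = 1·(−6)·(−5)·(−9) = −270 ≡ 3, so v_1 = 3^{−1} = 9 (mod 13).
  i = 2 (α = 1): (1−2)(1−8)(1−7)(1−11) = (−1)·(−7)·(−6)·(−10) = 420 ≡ 4, so v_2 = 4^{−1} = 10 (mod 13).
  i = 3 (α = 8): (8−2)(8−1)(8−7)(8−11) = 6·7·1·(−3) = −126 ≡ 4, so v_3 = 4^{−1} = 10 (mod 13).
  i = 4 (α = 7): (7−2)(7−1)(7−8)(7−11) = 5·6·(−1)·(−4) = 120 ≡ 3, so v_4 = 3^{−1} = 9 (mod 13).
  i = 5 (α = 11): (11−2)(11−1)(11−8)(11−7) = 9·10·3·4 = 1080 ≡ 1, so v_5 = 1^{−1} = 1 (mod 13).
  v = [9, 10, 10, 9, 1].
Step 2: syndromes of r = [12, 7, 3, 11, 0] (all sums mod 13).
  S_0 = Σ v_i r_i = 9·12 + 10·7 + 10·3 + 9·11 + 1·0 = 307 ≡ 8.
  S_1 = Σ v_i α_i r_i = 9·2·12 + 10·1·7 + 10·8·3 + 9·7·11 + 1·11·0 = 1219 ≡ 10.
  α_i^2 mod 13 = [4, 1, 12, 10, 4].
  S_2 = Σ v_i α_i^2 r_i = 9·4·12 + 10·1·7 + 10·12·3 + 9·10·11 + 1·4·0 = 1852 ≡ 6.
  S = (8, 10, 6) ≠ 0, so r is not a codeword (an error is present).
Step 3: locate the error. For a single error e at position i, S_ℓ = v_i·e·α_i^ℓ, so α_err = S_1/S_0.
  S_0^{−1} = 8^{−1} = 5 (mod 13), so α_err = 10·5 = 50 ≡ 11 = α_5. Error position i = 5.
  Consistency check: S_2/S_1 = 6·4 = 24 ≡ 11 = α_err ✓ (single-error assumption holds).
Step 4: error magnitude e = S_0/v_5 = S_0·∏_{j≠5}(α_5 − α_j) = 8·1 = 8 ≡ 8 (mod 13).
Step 5: correct position 5: c_5 = r_5 − e = 0 − 8 ≡ 5 (mod 13). Hence c = [12, 7, 3, 11, 5].
  Check: interpolating c through the α_i gives m(x) = 2 + 5·x (degree < 2) with m(α_i) = c_i for every i, so c is indeed a codeword.


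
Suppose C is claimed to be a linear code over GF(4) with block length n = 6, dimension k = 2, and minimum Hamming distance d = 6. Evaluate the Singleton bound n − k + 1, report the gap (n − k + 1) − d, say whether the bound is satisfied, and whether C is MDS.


Singleton RHS = n − k + 1 = 5, slack = -1, bound violated (no such code; not MDS).

Singleton bound: d ≤ n − k + 1.
Here n = 6, k = 2, so n − k + 1 = 5.
Given d = 6, check d ≤ 5: NO.
Slack = (n − k + 1) − d = -1.
The slack is negative: d = 6 exceeds n − k + 1 = 5 by 1, so the Singleton bound is violated and no linear [6, 2, 6]_4 code can exist. In particular it is not MDS (MDS requires d = n − k + 1 exactly).
Description: the claimed parameters are [6, 2, 6]_4; such a code would be impossible (violates the Singleton bound).


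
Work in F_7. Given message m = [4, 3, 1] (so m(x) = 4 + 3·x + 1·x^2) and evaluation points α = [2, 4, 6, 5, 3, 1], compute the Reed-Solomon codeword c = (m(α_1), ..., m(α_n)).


c = [0, 4, 2, 2, 1, 1]

Message polynomial: m(x) = 4 + 3·x + 1·x^2 (mod 7).
For each evaluation point α_i, compute m(α_i) mod 7:
  α_1 = 2: Horner steps 1 → 5 → 0, so m(2) = 0.
  α_2 = 4: Horner steps 1 → 0 → 4, so m(4) = 4.
  α_3 = 6: Horner steps 1 → 2 → 2, so m(6) = 2.
  α_4 = 5: Horner steps 1 → 1 → 2, so m(5) = 2.
  α_5 = 3: Horner steps 1 → 6 → 1, so m(3) = 1.
  α_6 = 1: Horner steps 1 → 4 → 1, so m(1) = 1.
Codeword c = [0, 4, 2, 2, 1, 1] ∈ F_7^6.


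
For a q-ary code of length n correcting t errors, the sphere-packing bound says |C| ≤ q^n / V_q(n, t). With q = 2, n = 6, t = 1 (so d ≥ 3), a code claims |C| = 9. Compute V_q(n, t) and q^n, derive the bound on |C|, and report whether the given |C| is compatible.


V_q(n, t) = 7, q^n = 64, Hamming bound = 9, |C| = 9 ≤ bound (satisfied).

Step 1: Compute V_q(n, t) = Σ_{j=0}^1 C(n, j) (q−1)^j.
  j = 0: C(6,0)·(1)^0 = 1·1 = 1.
  j = 1: C(6,1)·(1)^1 = 6·1 = 6.
  V_q(n, t) = 1 + 6 = 7.
Step 2: q^n = 2^6 = 64.
Step 3: Hamming bound ⌊q^n / V_q(n,t)⌋ = ⌊64/7⌋ = 9.
Step 4: Compare |C| = 9 to 9: satisfied.
The claimed |C| lies at the Hamming bound (tight).


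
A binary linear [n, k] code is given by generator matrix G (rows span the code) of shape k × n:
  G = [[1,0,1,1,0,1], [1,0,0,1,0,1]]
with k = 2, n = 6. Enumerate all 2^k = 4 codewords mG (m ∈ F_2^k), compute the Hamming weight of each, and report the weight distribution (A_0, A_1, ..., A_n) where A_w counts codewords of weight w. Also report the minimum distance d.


Weight distribution: A_0 = 1, A_1 = 1, A_3 = 1, A_4 = 1. Minimum distance d = 1.

Enumerate all 2^2 = 4 messages m ∈ F_2^2.
For each, compute codeword c = mG in F_2^6, then tally its weight.
  m = 00 → c = 000000, weight = 0.
  m = 10 → c = 101101, weight = 4.
  m = 01 → c = 100101, weight = 3.
  m = 11 → c = 001000, weight = 1.
Tally weights:
  weight 0: 1 codewords.
  weight 1: 1 codewords.
  weight 3: 1 codewords.
  weight 4: 1 codewords.
Minimum distance d = smallest w > 0 with A_w > 0 = 1.
Sanity: Σ A_w = 4 = 2^2 = 4 ✓.


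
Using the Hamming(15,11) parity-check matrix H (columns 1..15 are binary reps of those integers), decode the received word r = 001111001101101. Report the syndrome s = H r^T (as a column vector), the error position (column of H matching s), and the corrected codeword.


s = (1, 0, 0, 1)^T, error position = 9, corrected codeword c = 001111000101101

Compute s = H r^T mod 2 one row at a time:
  s_1 = 0 + 1 + 1 + 0 + 1 + 1 + 0 + 1 = 5 ≡ 1 (mod 2).
  s_2 = 1 + 1 + 1 + 0 + 1 + 1 + 0 + 1 = 6 ≡ 0 (mod 2).
  s_3 = 0 + 1 + 1 + 0 + 1 + 0 + 0 + 1 = 4 ≡ 0 (mod 2).
  s_4 = 0 + 1 + 1 + 0 + 1 + 0 + 1 + 1 = 5 ≡ 1 (mod 2).
s = (1, 0, 0, 1)^T — this equals column 9 of H (binary 1001), so error is at position 9.
Correct: flip bit 9 of r = 001111001101101 to get c = 001111000101101.


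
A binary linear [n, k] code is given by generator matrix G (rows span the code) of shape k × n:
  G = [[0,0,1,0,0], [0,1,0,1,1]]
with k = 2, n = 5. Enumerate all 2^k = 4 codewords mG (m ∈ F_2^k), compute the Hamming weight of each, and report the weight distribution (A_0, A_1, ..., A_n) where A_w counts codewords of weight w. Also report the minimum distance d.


Weight distribution: A_0 = 1, A_1 = 1, A_3 = 1, A_4 = 1. Minimum distance d = 1.

Enumerate all 2^2 = 4 messages m ∈ F_2^2.
For each, compute codeword c = mG in F_2^5, then tally its weight.
  m = 00 → c = 00000, weight = 0.
  m = 10 → c = 00100, weight = 1.
  m = 01 → c = 01011, weight = 3.
  m = 11 → c = 01111, weight = 4.
Tally weights:
  weight 0: 1 codewords.
  weight 1: 1 codewords.
  weight 3: 1 codewords.
  weight 4: 1 codewords.
Minimum distance d = smallest w > 0 with A_w > 0 = 1.
Sanity: Σ A_w = 4 = 2^2 = 4 ✓.


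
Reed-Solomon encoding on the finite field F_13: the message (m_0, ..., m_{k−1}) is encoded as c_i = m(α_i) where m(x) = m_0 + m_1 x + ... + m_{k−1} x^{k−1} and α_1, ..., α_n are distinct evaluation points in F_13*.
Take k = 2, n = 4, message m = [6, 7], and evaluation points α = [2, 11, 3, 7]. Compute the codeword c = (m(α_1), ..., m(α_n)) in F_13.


c = [7, 5, 1, 3]

Message polynomial: m(x) = 6 + 7·x (mod 13).
For each evaluation point α_i, compute m(α_i) mod 13:
  α_1 = 2: Horner steps 7 → 7, so m(2) = 7.
  α_2 = 11: Horner steps 7 → 5, so m(11) = 5.
  α_3 = 3: Horner steps 7 → 1, so m(3) = 1.
  α_4 = 7: Horner steps 7 → 3, so m(7) = 3.
Codeword c = [7, 5, 1, 3] ∈ F_13^4.


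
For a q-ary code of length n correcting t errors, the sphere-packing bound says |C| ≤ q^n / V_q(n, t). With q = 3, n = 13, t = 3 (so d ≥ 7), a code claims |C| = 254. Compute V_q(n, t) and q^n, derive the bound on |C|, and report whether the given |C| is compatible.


V_q(n, t) = 2627, q^n = 1594323, Hamming bound = 606, |C| = 254 ≤ bound (satisfied).

Step 1: Compute V_q(n, t) = Σ_{j=0}^3 C(n, j) (q−1)^j.
  j = 0: C(13,0)·(2)^0 = 1·1 = 1.
  j = 1: C(13,1)·(2)^1 = 13·2 = 26.
  j = 2: C(13,2)·(2)^2 = 78·4 = 312.
  j = 3: C(13,3)·(2)^3 = 286·8 = 2288.
  V_q(n, t) = 1 + 26 + 312 + 2288 = 2627.
Step 2: q^n = 3^13 = 1594323.
Step 3: Hamming bound ⌊q^n / V_q(n,t)⌋ = ⌊1594323/2627⌋ = 606.
Step 4: Compare |C| = 254 to 606: satisfied.
The claimed |C| lies below the Hamming bound.


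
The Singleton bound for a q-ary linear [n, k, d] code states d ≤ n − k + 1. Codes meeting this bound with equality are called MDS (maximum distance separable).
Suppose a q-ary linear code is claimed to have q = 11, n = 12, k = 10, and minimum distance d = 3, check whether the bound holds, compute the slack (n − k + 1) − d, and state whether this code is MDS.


Singleton RHS = n − k + 1 = 3, slack = 0, bound satisfied, MDS.

Singleton bound: d ≤ n − k + 1.
Here n = 12, k = 10, so n − k + 1 = 3.
Given d = 3, check d ≤ 3: YES.
Slack = (n − k + 1) − d = 0.
The code is MDS (slack = 0).
Description: the claimed parameters are [12, 10, 3]_11; such a code would be MDS (meets Singleton bound).


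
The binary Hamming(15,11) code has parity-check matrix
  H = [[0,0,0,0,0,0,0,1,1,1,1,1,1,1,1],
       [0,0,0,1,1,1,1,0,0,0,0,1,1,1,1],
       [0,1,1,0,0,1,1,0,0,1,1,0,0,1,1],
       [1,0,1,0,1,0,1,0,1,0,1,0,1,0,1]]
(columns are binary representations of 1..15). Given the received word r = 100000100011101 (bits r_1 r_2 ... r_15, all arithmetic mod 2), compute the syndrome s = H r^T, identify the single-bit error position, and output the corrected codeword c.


s = (0, 0, 1, 1)^T, error position = 3, corrected codeword c = 101000100011101

Compute s = H r^T mod 2 one row at a time:
  s_1 = 0 + 0 + 0 + 1 + 1 + 1 + 0 + 1 = 4 ≡ 0 (mod 2).
  s_2 = 0 + 0 + 0 + 1 + 1 + 1 + 0 + 1 = 4 ≡ 0 (mod 2).
  s_3 = 0 + 0 + 0 + 1 + 0 + 1 + 0 + 1 = 3 ≡ 1 (mod 2).
  s_4 = 1 + 0 + 0 + 1 + 0 + 1 + 1 + 1 = 5 ≡ 1 (mod 2).
s = (0, 0, 1, 1)^T — this equals column 3 of H (binary 0011), so error is at position 3.
Correct: flip bit 3 of r = 100000100011101 to get c = 101000100011101.


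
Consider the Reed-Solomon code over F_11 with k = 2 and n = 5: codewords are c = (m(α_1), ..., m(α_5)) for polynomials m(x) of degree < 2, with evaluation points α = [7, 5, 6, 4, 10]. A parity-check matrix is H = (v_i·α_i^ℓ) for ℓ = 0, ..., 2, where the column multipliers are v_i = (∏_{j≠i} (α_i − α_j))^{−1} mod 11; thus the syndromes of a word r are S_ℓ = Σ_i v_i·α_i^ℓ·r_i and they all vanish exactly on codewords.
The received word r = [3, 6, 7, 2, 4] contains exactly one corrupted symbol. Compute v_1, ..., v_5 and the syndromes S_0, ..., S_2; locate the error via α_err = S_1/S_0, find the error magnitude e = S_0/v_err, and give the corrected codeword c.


S = (1, 6, 3), error at position 3, error magnitude e = 8, c = [3, 6, 10, 2, 4].

Step 1: column multipliers v_i = (∏_{j≠i}(α_i − α_j))^{−1} mod 11.
  i = 1 (α = 7): (7−5)(7−6)(7−4)(7−10) = 2·1·3·(−3) = −18 ≡ 4, so v_1 = 4^{−1} = 3 (mod 11).
  i = 2 (α = 5): (5−7)(5−6)(5−4)(5−10) = (−2)·(−1)·1·(−5) = −10 ≡ 1, so v_2 = 1^{−1} = 1 (mod 11).
  i = 3 (α = 6): (6−7)(6−5)(6−4)(6−10) = (−1)·1·2·(−4) = 8 ≡ 8, so v_3 = 8^{−1} = 7 (mod 11).
  i = 4 (α = 4): (4−7)(4−5)(4−6)(4−10) = (−3)·(−1)·(−2)·(−6) = 36 ≡ 3, so v_4 = 3^{−1} = 4 (mod 11).
  i = 5 (α = 10): (10−7)(10−5)(10−6)(10−4) = 3·5·4·6 = 360 ≡ 8, so v_5 = 8^{−1} = 7 (mod 11).
  v = [3, 1, 7, 4, 7].
Step 2: syndromes of r = [3, 6, 7, 2, 4] (all sums mod 11).
  S_0 = Σ v_i r_i = 3·3 + 1·6 + 7·7 + 4·2 + 7·4 = 100 ≡ 1.
  S_1 = Σ v_i α_i r_i = 3·7·3 + 1·5·6 + 7·6·7 + 4·4·2 + 7·10·4 = 699 ≡ 6.
  α_i^2 mod 11 = [5, 3, 3, 5, 1].
  S_2 = Σ v_i α_i^2 r_i = 3·5·3 + 1·3·6 + 7·3·7 + 4·5·2 + 7·1·4 = 278 ≡ 3.
  S = (1, 6, 3) ≠ 0, so r is not a codeword (an error is present).
Step 3: locate the error. For a single error e at position i, S_ℓ = v_i·e·α_i^ℓ, so α_err = S_1/S_0.
  S_0^{−1} = 1^{−1} = 1 (mod 11), so α_err = 6·1 = 6 ≡ 6 = α_3. Error position i = 3.
  Consistency check: S_2/S_1 = 3·2 = 6 ≡ 6 = α_err ✓ (single-error assumption holds).
Step 4: error magnitude e = S_0/v_3 = S_0·∏_{j≠3}(α_3 − α_j) = 1·8 = 8 ≡ 8 (mod 11).
Step 5: correct position 3: c_3 = r_3 − e = 7 − 8 ≡ 10 (mod 11). Hence c = [3, 6, 10, 2, 4].
  Check: interpolating c through the α_i gives m(x) = 8 + 4·x (degree < 2) with m(α_i) = c_i for every i, so c is indeed a codeword.


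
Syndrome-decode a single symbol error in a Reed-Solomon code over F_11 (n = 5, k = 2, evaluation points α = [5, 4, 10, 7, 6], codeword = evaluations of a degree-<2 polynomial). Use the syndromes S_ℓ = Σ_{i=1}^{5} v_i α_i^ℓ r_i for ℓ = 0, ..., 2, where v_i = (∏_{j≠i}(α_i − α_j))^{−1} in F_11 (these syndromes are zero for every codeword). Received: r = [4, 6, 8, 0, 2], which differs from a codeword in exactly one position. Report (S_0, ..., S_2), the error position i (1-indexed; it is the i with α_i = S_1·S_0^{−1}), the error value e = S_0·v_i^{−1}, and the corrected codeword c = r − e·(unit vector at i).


S = (10, 1, 10), error at position 3, error magnitude e = 3, c = [4, 6, 5, 0, 2].

Step 1: column multipliers v_i = (∏_{j≠i}(α_i − α_j))^{−1} mod 11.
  i = 1 (α = 5): (5−4)(5−10)(5−7)(5−6) = 1·(−5)·(−2)·(−1) = −10 ≡ 1, so v_1 = 1^{−1} = 1 (mod 11).
  i = 2 (α = 4): (4−5)(4−10)(4−7)(4−6) = (−1)·(−6)·(−3)·(−2) = 36 ≡ 3, so v_2 = 3^{−1} = 4 (mod 11).
  i = 3 (α = 10): (10−5)(10−4)(10−7)(10−6) = 5·6·3·4 = 360 ≡ 8, so v_3 = 8^{−1} = 7 (mod 11).
  i = 4 (α = 7): (7−5)(7−4)(7−10)(7−6) = 2·3·(−3)·1 = −18 ≡ 4, so v_4 = 4^{−1} = 3 (mod 11).
  i = 5 (α = 6): (6−5)(6−4)(6−10)(6−7) = 1·2·(−4)·(−1) = 8 ≡ 8, so v_5 = 8^{−1} = 7 (mod 11).
  v = [1, 4, 7, 3, 7].
Step 2: syndromes of r = [4, 6, 8, 0, 2] (all sums mod 11).
  S_0 = Σ v_i r_i = 1·4 + 4·6 + 7·8 + 3·0 + 7·2 = 98 ≡ 10.
  S_1 = Σ v_i α_i r_i = 1·5·4 + 4·4·6 + 7·10·8 + 3·7·0 + 7·6·2 = 760 ≡ 1.
  α_i^2 mod 11 = [3, 5, 1, 5, 3].
  S_2 = Σ v_i α_i^2 r_i = 1·3·4 + 4·5·6 + 7·1·8 + 3·5·0 + 7·3·2 = 230 ≡ 10.
  S = (10, 1, 10) ≠ 0, so r is not a codeword (an error is present).
Step 3: locate the error. For a single error e at position i, S_ℓ = v_i·e·α_i^ℓ, so α_err = S_1/S_0.
  S_0^{−1} = 10^{−1} = 10 (mod 11), so α_err = 1·10 = 10 ≡ 10 = α_3. Error position i = 3.
  Consistency check: S_2/S_1 = 10·1 = 10 ≡ 10 = α_err ✓ (single-error assumption holds).
Step 4: error magnitude e = S_0/v_3 = S_0·∏_{j≠3}(α_3 − α_j) = 10·8 = 80 ≡ 3 (mod 11).
Step 5: correct position 3: c_3 = r_3 − e = 8 − 3 ≡ 5 (mod 11). Hence c = [4, 6, 5, 0, 2].
  Check: interpolating c through the α_i gives m(x) = 3 + 9·x (degree < 2) with m(α_i) = c_i for every i, so c is indeed a codeword.


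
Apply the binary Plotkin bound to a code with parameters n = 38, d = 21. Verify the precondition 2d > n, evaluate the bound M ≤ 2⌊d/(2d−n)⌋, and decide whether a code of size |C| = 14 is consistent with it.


Plotkin bound M ≤ 10; given |C| = 14 > bound (violated).

Check applicability: 2d = 42, n = 38.
2d − n = 4 > 0, so Plotkin applies.
Compute d/(2d−n) = 21/4 ≈ 5.2500.
⌊d/(2d−n)⌋ = 5.
Plotkin bound: M ≤ 2·5 = 10.
Given |C| = 14, check: VIOLATED.
This |C| is above the Plotkin bound, so no binary code with n = 38, d = 21 and 14 codewords exists.


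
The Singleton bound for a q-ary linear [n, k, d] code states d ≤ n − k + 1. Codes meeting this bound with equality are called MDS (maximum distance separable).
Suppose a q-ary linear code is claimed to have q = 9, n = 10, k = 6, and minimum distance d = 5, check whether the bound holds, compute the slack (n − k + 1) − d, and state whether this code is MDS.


Singleton RHS = n − k + 1 = 5, slack = 0, bound satisfied, MDS.

Singleton bound: d ≤ n − k + 1.
Here n = 10, k = 6, so n − k + 1 = 5.
Given d = 5, check d ≤ 5: YES.
Slack = (n − k + 1) − d = 0.
The code is MDS (slack = 0).
Description: the claimed parameters are [10, 6, 5]_9; such a code would be MDS (meets Singleton bound).


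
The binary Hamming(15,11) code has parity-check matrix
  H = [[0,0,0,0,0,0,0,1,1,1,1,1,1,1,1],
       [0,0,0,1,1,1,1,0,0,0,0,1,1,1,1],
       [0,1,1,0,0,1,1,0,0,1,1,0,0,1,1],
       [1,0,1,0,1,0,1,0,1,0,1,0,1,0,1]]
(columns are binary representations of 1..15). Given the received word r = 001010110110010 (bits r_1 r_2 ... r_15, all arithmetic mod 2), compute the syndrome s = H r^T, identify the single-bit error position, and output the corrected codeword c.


s = (0, 1, 1, 0)^T, error position = 6, corrected codeword c = 001011110110010

Compute s = H r^T mod 2 one row at a time:
  s_1 = 1 + 0 + 1 + 1 + 0 + 0 + 1 + 0 = 4 ≡ 0 (mod 2).
  s_2 = 0 + 1 + 0 + 1 + 0 + 0 + 1 + 0 = 3 ≡ 1 (mod 2).
  s_3 = 0 + 1 + 0 + 1 + 1 + 1 + 1 + 0 = 5 ≡ 1 (mod 2).
  s_4 = 0 + 1 + 1 + 1 + 0 + 1 + 0 + 0 = 4 ≡ 0 (mod 2).
s = (0, 1, 1, 0)^T — this equals column 6 of H (binary 0110), so error is at position 6.
Correct: flip bit 6 of r = 001010110110010 to get c = 001011110110010.


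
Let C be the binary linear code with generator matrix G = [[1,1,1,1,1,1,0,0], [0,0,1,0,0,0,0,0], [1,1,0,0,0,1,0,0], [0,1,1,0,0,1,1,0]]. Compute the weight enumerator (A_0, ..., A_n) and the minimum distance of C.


Weight distribution: A_0 = 1, A_1 = 1, A_2 = 2, A_3 = 4, A_4 = 3, A_5 = 3, A_6 = 2. Minimum distance d = 1.

Enumerate all 2^4 = 16 messages m ∈ F_2^4.
For each, compute codeword c = mG in F_2^8, then tally its weight.
  m = 0000 → c = 00000000, weight = 0.
  m = 1000 → c = 11111100, weight = 6.
  m = 0100 → c = 00100000, weight = 1.
  m = 1100 → c = 11011100, weight = 5.
  m = 0010 → c = 11000100, weight = 3.
  m = 1010 → c = 00111000, weight = 3.
  m = 0110 → c = 11100100, weight = 4.
  m = 1110 → c = 00011000, weight = 2.
  m = 0001 → c = 01100110, weight = 4.
  m = 1001 → c = 10011010, weight = 4.
  m = 0101 → c = 01000110, weight = 3.
  m = 1101 → c = 10111010, weight = 5.
  m = 0011 → c = 10100010, weight = 3.
  m = 1011 → c = 01011110, weight = 5.
  m = 0111 → c = 10000010, weight = 2.
  m = 1111 → c = 01111110, weight = 6.
Tally weights:
  weight 0: 1 codewords.
  weight 1: 1 codewords.
  weight 2: 2 codewords.
  weight 3: 4 codewords.
  weight 4: 3 codewords.
  weight 5: 3 codewords.
  weight 6: 2 codewords.
Minimum distance d = smallest w > 0 with A_w > 0 = 1.
Sanity: Σ A_w = 16 = 2^4 = 16 ✓.


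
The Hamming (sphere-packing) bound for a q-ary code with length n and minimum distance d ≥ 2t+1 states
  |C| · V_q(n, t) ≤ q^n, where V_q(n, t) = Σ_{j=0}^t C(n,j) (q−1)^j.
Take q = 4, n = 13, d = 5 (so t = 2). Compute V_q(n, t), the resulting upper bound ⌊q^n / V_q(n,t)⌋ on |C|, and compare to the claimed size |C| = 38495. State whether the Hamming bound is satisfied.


V_q(n, t) = 742, q^n = 67108864, Hamming bound = 90443, |C| = 38495 ≤ bound (satisfied).

Step 1: Compute V_q(n, t) = Σ_{j=0}^2 C(n, j) (q−1)^j.
  j = 0: C(13,0)·(3)^0 = 1·1 = 1.
  j = 1: C(13,1)·(3)^1 = 13·3 = 39.
  j = 2: C(13,2)·(3)^2 = 78·9 = 702.
  V_q(n, t) = 1 + 39 + 702 = 742.
Step 2: q^n = 4^13 = 67108864.
Step 3: Hamming bound ⌊q^n / V_q(n,t)⌋ = ⌊67108864/742⌋ = 90443.
Step 4: Compare |C| = 38495 to 90443: satisfied.
The claimed |C| lies below the Hamming bound.


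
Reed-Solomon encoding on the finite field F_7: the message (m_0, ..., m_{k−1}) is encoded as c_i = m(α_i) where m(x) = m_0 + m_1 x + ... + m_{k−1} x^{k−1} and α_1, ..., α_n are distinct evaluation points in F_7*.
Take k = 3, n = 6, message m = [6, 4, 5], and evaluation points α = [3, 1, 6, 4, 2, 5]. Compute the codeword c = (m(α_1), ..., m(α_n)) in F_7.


c = [0, 1, 0, 4, 6, 4]

Message polynomial: m(x) = 6 + 4·x + 5·x^2 (mod 7).
For each evaluation point α_i, compute m(α_i) mod 7:
  α_1 = 3: Horner steps 5 → 5 → 0, so m(3) = 0.
  α_2 = 1: Horner steps 5 → 2 → 1, so m(1) = 1.
  α_3 = 6: Horner steps 5 → 6 → 0, so m(6) = 0.
  α_4 = 4: Horner steps 5 → 3 → 4, so m(4) = 4.
  α_5 = 2: Horner steps 5 → 0 → 6, so m(2) = 6.
  α_6 = 5: Horner steps 5 → 1 → 4, so m(5) = 4.
Codeword c = [0, 1, 0, 4, 6, 4] ∈ F_7^6.


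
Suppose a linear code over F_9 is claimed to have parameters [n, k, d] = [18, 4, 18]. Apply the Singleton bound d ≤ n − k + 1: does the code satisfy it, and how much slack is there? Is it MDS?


Singleton RHS = n − k + 1 = 15, slack = -3, bound violated (no such code; not MDS).

Singleton bound: d ≤ n − k + 1.
Here n = 18, k = 4, so n − k + 1 = 15.
Given d = 18, check d ≤ 15: NO.
Slack = (n − k + 1) − d = -3.
The slack is negative: d = 18 exceeds n − k + 1 = 15 by 3, so the Singleton bound is violated and no linear [18, 4, 18]_9 code can exist. In particular it is not MDS (MDS requires d = n − k + 1 exactly).
Description: the claimed parameters are [18, 4, 18]_9; such a code would be impossible (violates the Singleton bound).


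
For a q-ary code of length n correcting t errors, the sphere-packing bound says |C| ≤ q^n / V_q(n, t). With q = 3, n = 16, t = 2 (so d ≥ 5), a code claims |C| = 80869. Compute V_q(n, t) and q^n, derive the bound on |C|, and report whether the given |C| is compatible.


V_q(n, t) = 513, q^n = 43046721, Hamming bound = 83911, |C| = 80869 ≤ bound (satisfied).

Step 1: Compute V_q(n, t) = Σ_{j=0}^2 C(n, j) (q−1)^j.
  j = 0: C(16,0)·(2)^0 = 1·1 = 1.
  j = 1: C(16,1)·(2)^1 = 16·2 = 32.
  j = 2: C(16,2)·(2)^2 = 120·4 = 480.
  V_q(n, t) = 1 + 32 + 480 = 513.
Step 2: q^n = 3^16 = 43046721.
Step 3: Hamming bound ⌊q^n / V_q(n,t)⌋ = ⌊43046721/513⌋ = 83911.
Step 4: Compare |C| = 80869 to 83911: satisfied.
The claimed |C| lies below the Hamming bound.


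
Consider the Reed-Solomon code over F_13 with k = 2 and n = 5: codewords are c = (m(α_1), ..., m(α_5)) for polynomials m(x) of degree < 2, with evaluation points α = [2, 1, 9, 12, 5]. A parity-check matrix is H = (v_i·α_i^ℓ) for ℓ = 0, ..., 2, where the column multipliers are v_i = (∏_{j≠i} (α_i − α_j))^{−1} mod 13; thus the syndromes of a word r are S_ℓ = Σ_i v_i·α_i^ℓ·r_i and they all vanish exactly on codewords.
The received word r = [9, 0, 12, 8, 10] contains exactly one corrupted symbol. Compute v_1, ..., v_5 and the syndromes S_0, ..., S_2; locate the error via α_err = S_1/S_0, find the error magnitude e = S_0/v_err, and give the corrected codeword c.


S = (11, 8, 7), error at position 3, error magnitude e = 5, c = [9, 0, 7, 8, 10].

Step 1: column multipliers v_i = (∏_{j≠i}(α_i − α_j))^{−1} mod 13.
  i = 1 (α = 2): (2−1)(2−9)(2−12)(2−5) = 1·(−7)·(−10)·(−3) = −210 ≡ 11, so v_1 = 11^{−1} = 6 (mod 13).
  i = 2 (α = 1): (1−2)(1−9)(1−12)(1−5) = (−1)·(−8)·(−11)·(−4) = 352 ≡ 1, so v_2 = 1^{−1} = 1 (mod 13).
  i = 3 (α = 9): (9−2)(9−1)(9−12)(9−5) = 7·8·(−3)·4 = −672 ≡ 4, so v_3 = 4^{−1} = 10 (mod 13).
  i = 4 (α = 12): (12−2)(12−1)(12−9)(12−5) = 10·11·3·7 = 2310 ≡ 9, so v_4 = 9^{−1} = 3 (mod 13).
  i = 5 (α = 5): (5−2)(5−1)(5−9)(5−12) = 3·4·(−4)·(−7) = 336 ≡ 11, so v_5 = 11^{−1} = 6 (mod 13).
  v = [6, 1, 10, 3, 6].
Step 2: syndromes of r = [9, 0, 12, 8, 10] (all sums mod 13).
  S_0 = Σ v_i r_i = 6·9 + 1·0 + 10·12 + 3·8 + 6·10 = 258 ≡ 11.
  S_1 = Σ v_i α_i r_i = 6·2·9 + 1·1·0 + 10·9·12 + 3·12·8 + 6·5·10 = 1776 ≡ 8.
  α_i^2 mod 13 = [4, 1, 3, 1, 12].
  S_2 = Σ v_i α_i^2 r_i = 6·4·9 + 1·1·0 + 10·3·12 + 3·1·8 + 6·12·10 = 1320 ≡ 7.
  S = (11, 8, 7) ≠ 0, so r is not a codeword (an error is present).
Step 3: locate the error. For a single error e at position i, S_ℓ = v_i·e·α_i^ℓ, so α_err = S_1/S_0.
  S_0^{−1} = 11^{−1} = 6 (mod 13), so α_err = 8·6 = 48 ≡ 9 = α_3. Error position i = 3.
  Consistency check: S_2/S_1 = 7·5 = 35 ≡ 9 = α_err ✓ (single-error assumption holds).
Step 4: error magnitude e = S_0/v_3 = S_0·∏_{j≠3}(α_3 − α_j) = 11·4 = 44 ≡ 5 (mod 13).
Step 5: correct position 3: c_3 = r_3 − e = 12 − 5 ≡ 7 (mod 13). Hence c = [9, 0, 7, 8, 10].
  Check: interpolating c through the α_i gives m(x) = 4 + 9·x (degree < 2) with m(α_i) = c_i for every i, so c is indeed a codeword.


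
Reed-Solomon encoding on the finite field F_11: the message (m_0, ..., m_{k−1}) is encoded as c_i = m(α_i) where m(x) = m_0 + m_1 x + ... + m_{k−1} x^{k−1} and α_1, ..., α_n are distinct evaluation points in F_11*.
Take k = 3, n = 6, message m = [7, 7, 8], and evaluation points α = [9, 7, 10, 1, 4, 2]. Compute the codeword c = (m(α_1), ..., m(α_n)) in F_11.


c = [3, 8, 8, 0, 9, 9]

Message polynomial: m(x) = 7 + 7·x + 8·x^2 (mod 11).
For each evaluation point α_i, compute m(α_i) mod 11:
  α_1 = 9: Horner steps 8 → 2 → 3, so m(9) = 3.
  α_2 = 7: Horner steps 8 → 8 → 8, so m(7) = 8.
  α_3 = 10: Horner steps 8 → 10 → 8, so m(10) = 8.
  α_4 = 1: Horner steps 8 → 4 → 0, so m(1) = 0.
  α_5 = 4: Horner steps 8 → 6 → 9, so m(4) = 9.
  α_6 = 2: Horner steps 8 → 1 → 9, so m(2) = 9.
Codeword c = [3, 8, 8, 0, 9, 9] ∈ F_11^6.


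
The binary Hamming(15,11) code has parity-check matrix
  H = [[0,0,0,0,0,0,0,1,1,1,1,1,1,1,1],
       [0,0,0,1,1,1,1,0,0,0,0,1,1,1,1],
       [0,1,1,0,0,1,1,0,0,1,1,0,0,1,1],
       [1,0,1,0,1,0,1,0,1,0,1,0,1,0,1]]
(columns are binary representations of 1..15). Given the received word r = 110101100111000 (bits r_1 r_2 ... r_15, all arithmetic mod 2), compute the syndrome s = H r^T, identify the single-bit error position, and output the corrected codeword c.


s = (1, 0, 1, 1)^T, error position = 11, corrected codeword c = 110101100101000

Compute s = H r^T mod 2 one row at a time:
  s_1 = 0 + 0 + 1 + 1 + 1 + 0 + 0 + 0 = 3 ≡ 1 (mod 2).
  s_2 = 1 + 0 + 1 + 1 + 1 + 0 + 0 + 0 = 4 ≡ 0 (mod 2).
  s_3 = 1 + 0 + 1 + 1 + 1 + 1 + 0 + 0 = 5 ≡ 1 (mod 2).
  s_4 = 1 + 0 + 0 + 1 + 0 + 1 + 0 + 0 = 3 ≡ 1 (mod 2).
s = (1, 0, 1, 1)^T — this equals column 11 of H (binary 1011), so error is at position 11.
Correct: flip bit 11 of r = 110101100111000 to get c = 110101100101000.
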